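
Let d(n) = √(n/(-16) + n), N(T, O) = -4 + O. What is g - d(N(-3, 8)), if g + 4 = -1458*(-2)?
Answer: 2912 - √15/2 ≈ 2910.1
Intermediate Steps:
d(n) = √15*√n/4 (d(n) = √(n*(-1/16) + n) = √(-n/16 + n) = √(15*n/16) = √15*√n/4)
g = 2912 (g = -4 - 1458*(-2) = -4 + 2916 = 2912)
g - d(N(-3, 8)) = 2912 - √15*√(-4 + 8)/4 = 2912 - √15*√4/4 = 2912 - √15*2/4 = 2912 - √15/2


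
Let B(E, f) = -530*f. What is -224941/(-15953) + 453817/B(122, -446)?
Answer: 1139835777/71150380 ≈ 16.020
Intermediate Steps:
-224941/(-15953) + 453817/B(122, -446) = -224941/(-15953) + 453817/((-530*(-446))) = -224941*(-1/15953) + 453817/236380 = 224941/15953 + 453817*(1/236380) = 224941/15953 + 453817/236380 = 1139835777/71150380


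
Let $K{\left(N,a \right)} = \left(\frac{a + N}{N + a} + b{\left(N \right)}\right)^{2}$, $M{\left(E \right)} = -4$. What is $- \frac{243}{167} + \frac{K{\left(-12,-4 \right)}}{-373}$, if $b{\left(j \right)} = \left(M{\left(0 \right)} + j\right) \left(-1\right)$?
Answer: $- \frac{138902}{62291} \approx -2.2299$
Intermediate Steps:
$b{\left(j \right)} = 4 - j$ ($b{\left(j \right)} = \left(-4 + j\right) \left(-1\right) = 4 - j$)
$K{\left(N,a \right)} = \left(5 - N\right)^{2}$ ($K{\left(N,a \right)} = \left(\frac{a + N}{N + a} - \left(-4 + N\right)\right)^{2} = \left(\frac{N + a}{N + a} - \left(-4 + N\right)\right)^{2} = \left(1 - \left(-4 + N\right)\right)^{2} = \left(5 - N\right)^{2}$)
$- \frac{243}{167} + \frac{K{\left(-12,-4 \right)}}{-373} = - \frac{243}{167} + \frac{25 + \left(-12\right)^{2} - -120}{-373} = \left(-243\right) \frac{1}{167} + \left(25 + 144 + 120\right) \left(- \frac{1}{373}\right) = - \frac{243}{167} + 289 \left(- \frac{1}{373}\right) = - \frac{243}{167} - \frac{289}{373} = - \frac{138902}{62291}$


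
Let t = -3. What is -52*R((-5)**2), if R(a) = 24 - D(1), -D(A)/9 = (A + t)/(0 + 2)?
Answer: -780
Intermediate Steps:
D(A) = 27/2 - 9*A/2 (D(A) = -9*(A - 3)/(0 + 2) = -9*(-3 + A)/2 = -9*(-3/2 + A/2) = 27/2 - 9*A/2)
R(a) = 15 (R(a) = 24 - (27/2 - 9/2*1) = 24 - (27/2 - 9/2) = 24 - 1*9 = 24 - 9 = 15)
-52*R((-5)**2) = -52*15 = -780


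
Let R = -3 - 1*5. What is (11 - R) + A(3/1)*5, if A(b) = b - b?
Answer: 19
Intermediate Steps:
R = -8 (R = -3 - 5 = -8)
A(b) = 0
(11 - R) + A(3/1)*5 = (11 - 1*(-8)) + 0*5 = (11 + 8) + 0 = 19 + 0 = 19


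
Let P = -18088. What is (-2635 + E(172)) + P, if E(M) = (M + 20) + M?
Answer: -20359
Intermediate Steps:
E(M) = 20 + 2*M (E(M) = (20 + M) + M = 20 + 2*M)
(-2635 + E(172)) + P = (-2635 + (20 + 2*172)) - 18088 = (-2635 + (20 + 344)) - 18088 = (-2635 + 364) - 18088 = -2271 - 18088 = -20359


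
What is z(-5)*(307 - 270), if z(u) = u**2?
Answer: 925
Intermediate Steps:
z(-5)*(307 - 270) = (-5)**2*(307 - 270) = 25*37 = 925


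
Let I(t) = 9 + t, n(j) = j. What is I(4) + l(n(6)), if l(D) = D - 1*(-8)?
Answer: 27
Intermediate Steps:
l(D) = 8 + D (l(D) = D + 8 = 8 + D)
I(4) + l(n(6)) = (9 + 4) + (8 + 6) = 13 + 14 = 27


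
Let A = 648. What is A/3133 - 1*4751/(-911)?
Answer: 15475211/2854163 ≈ 5.4220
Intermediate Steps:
A/3133 - 1*4751/(-911) = 648/3133 - 1*4751/(-911) = 648*(1/3133) - 4751*(-1/911) = 648/3133 + 4751/911 = 15475211/2854163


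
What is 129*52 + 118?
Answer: 6826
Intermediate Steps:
129*52 + 118 = 6708 + 118 = 6826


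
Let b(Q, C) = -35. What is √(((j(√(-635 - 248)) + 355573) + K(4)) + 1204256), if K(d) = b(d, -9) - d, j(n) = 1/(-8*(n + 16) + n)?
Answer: √((199653119 + 10918530*I*√883)/(128 + 7*I*√883)) ≈ 1248.9 + 0.e-6*I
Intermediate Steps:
j(n) = 1/(-128 - 7*n) (j(n) = 1/(-8*(16 + n) + n) = 1/((-128 - 8*n) + n) = 1/(-128 - 7*n))
K(d) = -35 - d
√(((j(√(-635 - 248)) + 355573) + K(4)) + 1204256) = √(((-1/(128 + 7*√(-635 - 248)) + 355573) + (-35 - 1*4)) + 1204256) = √(((-1/(128 + 7*√(-883)) + 355573) + (-35 - 4)) + 1204256) = √(((-1/(128 + 7*(I*√883)) + 355573) - 39) + 1204256) = √(((-1/(128 + 7*I*√883) + 355573) - 39) + 1204256) = √(((355573 - 1/(128 + 7*I*√883)) - 39) + 1204256) = √((355534 - 1/(128 + 7*I*√883)) + 1204256) = √(1559790 - 1/(128 + 7*I*√883))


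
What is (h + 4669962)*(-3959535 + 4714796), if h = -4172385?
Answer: 375800502597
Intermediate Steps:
(h + 4669962)*(-3959535 + 4714796) = (-4172385 + 4669962)*(-3959535 + 4714796) = 497577*755261 = 375800502597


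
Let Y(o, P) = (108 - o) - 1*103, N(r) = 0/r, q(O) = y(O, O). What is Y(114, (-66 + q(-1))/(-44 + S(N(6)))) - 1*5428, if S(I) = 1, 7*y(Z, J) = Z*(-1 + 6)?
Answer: -5537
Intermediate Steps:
y(Z, J) = 5*Z/7 (y(Z, J) = (Z*(-1 + 6))/7 = (Z*5)/7 = (5*Z)/7 = 5*Z/7)
q(O) = 5*O/7
N(r) = 0
Y(o, P) = 5 - o (Y(o, P) = (108 - o) - 103 = 5 - o)
Y(114, (-66 + q(-1))/(-44 + S(N(6)))) - 1*5428 = (5 - 1*114) - 1*5428 = (5 - 114) - 5428 = -109 - 5428 = -5537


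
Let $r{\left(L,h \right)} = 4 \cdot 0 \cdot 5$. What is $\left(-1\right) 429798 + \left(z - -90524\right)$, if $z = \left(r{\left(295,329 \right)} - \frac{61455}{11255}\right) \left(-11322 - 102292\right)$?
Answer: $\frac{632723900}{2251} \approx 2.8109 \cdot 10^{5}$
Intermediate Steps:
$r{\left(L,h \right)} = 0$ ($r{\left(L,h \right)} = 0 \cdot 5 = 0$)
$z = \frac{1396429674}{2251}$ ($z = \left(0 - \frac{61455}{11255}\right) \left(-11322 - 102292\right) = \left(0 - \frac{12291}{2251}\right) \left(-113614\right) = \left(- \frac{12291}{2251}\right) \left(-113614\right) = \frac{1396429674}{2251} \approx 6.2036 \cdot 10^{5}$)
$\left(-1\right) 429798 + \left(z - -90524\right) = \left(-1\right) 429798 + \left(\frac{1396429674}{2251} - -90524\right) = -429798 + \left(\frac{1396429674}{2251} + 90524\right) = -429798 + \frac{1600199198}{2251} = \frac{632723900}{2251}$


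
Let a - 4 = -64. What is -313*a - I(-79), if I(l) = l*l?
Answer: 12539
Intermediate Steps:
a = -60 (a = 4 - 64 = -60)
I(l) = l**2
-313*a - I(-79) = -313*(-60) - 1*(-79)**2 = 18780 - 1*6241 = 18780 - 6241 = 12539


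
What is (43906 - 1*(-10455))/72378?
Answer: 54361/72378 ≈ 0.75107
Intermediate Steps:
(43906 - 1*(-10455))/72378 = (43906 + 10455)*(1/72378) = 54361*(1/72378) = 54361/72378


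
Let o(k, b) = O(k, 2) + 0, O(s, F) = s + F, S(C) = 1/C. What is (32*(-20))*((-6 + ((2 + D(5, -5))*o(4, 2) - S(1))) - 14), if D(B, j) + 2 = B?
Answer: -5760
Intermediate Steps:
D(B, j) = -2 + B
O(s, F) = F + s
o(k, b) = 2 + k (o(k, b) = (2 + k) + 0 = 2 + k)
(32*(-20))*((-6 + ((2 + D(5, -5))*o(4, 2) - S(1))) - 14) = (32*(-20))*((-6 + ((2 + (-2 + 5))*(2 + 4) - 1/1)) - 14) = -640*((-6 + ((2 + 3)*6 - 1*1)) - 14) = -640*((-6 + (5*6 - 1)) - 14) = -640*((-6 + (30 - 1)) - 14) = -640*((-6 + 29) - 14) = -640*(23 - 14) = -640*9 = -5760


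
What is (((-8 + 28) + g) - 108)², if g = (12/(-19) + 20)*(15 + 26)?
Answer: 179989056/361 ≈ 4.9858e+5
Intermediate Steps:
g = 15088/19 (g = (12*(-1/19) + 20)*41 = (-12/19 + 20)*41 = (368/19)*41 = 15088/19 ≈ 794.11)
(((-8 + 28) + g) - 108)² = (((-8 + 28) + 15088/19) - 108)² = ((20 + 15088/19) - 108)² = (15468/19 - 108)² = (13416/19)² = 179989056/361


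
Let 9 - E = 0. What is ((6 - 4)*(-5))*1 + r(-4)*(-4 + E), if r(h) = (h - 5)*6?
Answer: -280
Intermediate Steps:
E = 9 (E = 9 - 1*0 = 9 + 0 = 9)
r(h) = -30 + 6*h (r(h) = (-5 + h)*6 = -30 + 6*h)
((6 - 4)*(-5))*1 + r(-4)*(-4 + E) = ((6 - 4)*(-5))*1 + (-30 + 6*(-4))*(-4 + 9) = (2*(-5))*1 + (-30 - 24)*5 = -10*1 - 54*5 = -10 - 270 = -280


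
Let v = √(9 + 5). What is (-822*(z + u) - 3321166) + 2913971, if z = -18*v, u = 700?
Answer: -982595 + 14796*√14 ≈ -9.2723e+5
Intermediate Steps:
v = √14 ≈ 3.7417
z = -18*√14 ≈ -67.350
(-822*(z + u) - 3321166) + 2913971 = (-822*(-18*√14 + 700) - 3321166) + 2913971 = (-822*(700 - 18*√14) - 3321166) + 2913971 = ((-575400 + 14796*√14) - 3321166) + 2913971 = (-3896566 + 14796*√14) + 2913971 = -982595 + 14796*√14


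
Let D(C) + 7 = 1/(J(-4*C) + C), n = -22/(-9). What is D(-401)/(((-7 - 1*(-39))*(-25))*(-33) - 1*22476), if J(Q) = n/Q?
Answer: -20268067/11357653068 ≈ -0.0017845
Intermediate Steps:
n = 22/9 (n = -22*(-1/9) = 22/9 ≈ 2.4444)
J(Q) = 22/(9*Q)
D(C) = -7 + 1/(C - 11/(18*C)) (D(C) = -7 + 1/(22/(9*((-4*C))) + C) = -7 + 1/(22*(-1/(4*C))/9 + C) = -7 + 1/(-11/(18*C) + C) = -7 + 1/(C - 11/(18*C)))
D(-401)/(((-7 - 1*(-39))*(-25))*(-33) - 1*22476) = ((77 - 18*(-401)*(-1 + 7*(-401)))/(-11 + 18*(-401)**2))/(((-7 - 1*(-39))*(-25))*(-33) - 1*22476) = ((77 - 18*(-401)*(-1 - 2807))/(-11 + 18*160801))/(((-7 + 39)*(-25))*(-33) - 22476) = ((77 - 18*(-401)*(-2808))/(-11 + 2894418))/((32*(-25))*(-33) - 22476) = ((77 - 20268144)/2894407)/(-800*(-33) - 22476) = ((1/2894407)*(-20268067))/(26400 - 22476) = -20268067/2894407/3924 = -20268067/2894407*1/3924 = -20268067/11357653068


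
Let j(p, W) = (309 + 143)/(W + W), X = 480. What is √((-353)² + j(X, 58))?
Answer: √104799446/29 ≈ 353.01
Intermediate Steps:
j(p, W) = 226/W (j(p, W) = 452/((2*W)) = 452*(1/(2*W)) = 226/W)
√((-353)² + j(X, 58)) = √((-353)² + 226/58) = √(124609 + 226*(1/58)) = √(124609 + 113/29) = √(3613774/29) = √104799446/29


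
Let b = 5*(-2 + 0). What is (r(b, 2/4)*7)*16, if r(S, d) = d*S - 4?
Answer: -1008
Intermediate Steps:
b = -10 (b = 5*(-2) = -10)
r(S, d) = -4 + S*d (r(S, d) = S*d - 4 = -4 + S*d)
(r(b, 2/4)*7)*16 = ((-4 - 20/4)*7)*16 = ((-4 - 10*½)*7)*16 = ((-4 - 5)*7)*16 = -9*7*16 = -63*16 = -1008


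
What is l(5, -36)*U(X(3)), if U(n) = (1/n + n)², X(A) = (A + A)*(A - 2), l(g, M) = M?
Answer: -1369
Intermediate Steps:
X(A) = 2*A*(-2 + A) (X(A) = (2*A)*(-2 + A) = 2*A*(-2 + A))
U(n) = (n + 1/n)²
l(5, -36)*U(X(3)) = -36*(1 + (2*3*(-2 + 3))²)²/(2*3*(-2 + 3))² = -36*(1 + (2*3*1)²)²/(2*3*1)² = -36*(1 + 6²)²/6² = -(1 + 36)² = -37² = -1369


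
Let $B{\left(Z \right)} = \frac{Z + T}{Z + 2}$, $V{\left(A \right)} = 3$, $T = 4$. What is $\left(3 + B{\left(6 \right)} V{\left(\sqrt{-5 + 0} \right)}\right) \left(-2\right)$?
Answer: $- \frac{27}{2} \approx -13.5$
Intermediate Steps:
$B{\left(Z \right)} = \frac{4 + Z}{2 + Z}$ ($B{\left(Z \right)} = \frac{Z + 4}{Z + 2} = \frac{4 + Z}{2 + Z}$)
$\left(3 + B{\left(6 \right)} V{\left(\sqrt{-5 + 0} \right)}\right) \left(-2\right) = \left(3 + \frac{4 + 6}{2 + 6} \cdot 3\right) \left(-2\right) = \left(3 + \frac{1}{8} \cdot 10 \cdot 3\right) \left(-2\right) = \left(3 + \frac{5}{4} \cdot 3\right) \left(-2\right) = \left(3 + \frac{15}{4}\right) \left(-2\right) = \frac{27}{4} \left(-2\right) = - \frac{27}{2}$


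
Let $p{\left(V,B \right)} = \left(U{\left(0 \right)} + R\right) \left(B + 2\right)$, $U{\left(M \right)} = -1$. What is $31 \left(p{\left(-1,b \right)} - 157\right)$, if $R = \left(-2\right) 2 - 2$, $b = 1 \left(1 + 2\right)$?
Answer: $-5952$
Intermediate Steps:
$b = 3$ ($b = 1 \cdot 3 = 3$)
$R = -6$ ($R = -4 - 2 = -6$)
$p{\left(V,B \right)} = -14 - 7 B$ ($p{\left(V,B \right)} = \left(-1 - 6\right) \left(B + 2\right) = - 7 \left(2 + B\right) = -14 - 7 B$)
$31 \left(p{\left(-1,b \right)} - 157\right) = 31 \left(\left(-14 - 21\right) - 157\right) = 31 \left(-35 - 157\right) = 31 \left(-192\right) = -5952$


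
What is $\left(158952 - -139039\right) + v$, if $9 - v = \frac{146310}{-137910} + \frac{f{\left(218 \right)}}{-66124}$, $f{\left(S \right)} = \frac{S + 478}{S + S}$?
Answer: $\frac{4936827282675705}{16566475526} \approx 2.98 \cdot 10^{5}$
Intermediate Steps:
$f{\left(S \right)} = \frac{478 + S}{2 S}$
$v = \frac{166674207439}{16566475526}$ ($v = 9 - \left(\frac{146310}{-137910} + \frac{\frac{1}{2} \cdot \frac{1}{218} \left(478 + 218\right)}{-66124}\right) = 9 - \left(146310 \left(- \frac{1}{137910}\right) + \frac{1}{2} \cdot \frac{1}{218} \cdot 696 \left(- \frac{1}{66124}\right)\right) = 9 - \left(- \frac{4877}{4597} + \frac{174}{109} \left(- \frac{1}{66124}\right)\right) = 9 - \left(- \frac{4877}{4597} - \frac{87}{3603758}\right) = 9 - - \frac{17575927705}{16566475526} = 9 + \frac{17575927705}{16566475526} = \frac{166674207439}{16566475526} \approx 10.061$)
$\left(158952 - -139039\right) + v = \left(158952 - -139039\right) + \frac{166674207439}{16566475526} = \left(158952 + 139039\right) + \frac{166674207439}{16566475526} = 297991 + \frac{166674207439}{16566475526} = \frac{4936827282675705}{16566475526}$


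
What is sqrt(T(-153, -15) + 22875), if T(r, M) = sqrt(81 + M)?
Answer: sqrt(22875 + sqrt(66)) ≈ 151.27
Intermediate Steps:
sqrt(T(-153, -15) + 22875) = sqrt(sqrt(81 - 15) + 22875) = sqrt(sqrt(66) + 22875) = sqrt(22875 + sqrt(66))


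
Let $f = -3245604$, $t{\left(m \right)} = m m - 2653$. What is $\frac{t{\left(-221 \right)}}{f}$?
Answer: $- \frac{3849}{270467} \approx -0.014231$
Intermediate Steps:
$t{\left(m \right)} = -2653 + m^{2}$ ($t{\left(m \right)} = m^{2} - 2653 = -2653 + m^{2}$)
$\frac{t{\left(-221 \right)}}{f} = \frac{-2653 + \left(-221\right)^{2}}{-3245604} = \left(-2653 + 48841\right) \left(- \frac{1}{3245604}\right) = 46188 \left(- \frac{1}{3245604}\right) = - \frac{3849}{270467}$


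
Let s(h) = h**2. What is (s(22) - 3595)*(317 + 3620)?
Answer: -12248007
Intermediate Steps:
(s(22) - 3595)*(317 + 3620) = (22**2 - 3595)*(317 + 3620) = (484 - 3595)*3937 = -3111*3937 = -12248007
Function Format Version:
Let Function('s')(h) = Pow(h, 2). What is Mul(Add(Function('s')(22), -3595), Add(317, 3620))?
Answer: -12248007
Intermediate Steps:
Mul(Add(Function('s')(22), -3595), Add(317, 3620)) = Mul(Add(Pow(22, 2), -3595), Add(317, 3620)) = Mul(Add(484, -3595), 3937) = Mul(-3111, 3937) = -12248007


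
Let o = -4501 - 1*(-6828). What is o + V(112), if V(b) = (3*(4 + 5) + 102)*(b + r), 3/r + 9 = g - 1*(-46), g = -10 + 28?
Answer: 923012/55 ≈ 16782.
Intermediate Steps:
g = 18
o = 2327 (o = -4501 + 6828 = 2327)
r = 3/55 (r = 3/(-9 + (18 - 1*(-46))) = 3/(-9 + (18 + 46)) = 3/(-9 + 64) = 3/55 ≈ 0.054545)
V(b) = 387/55 + 129*b (V(b) = (3*(4 + 5) + 102)*(b + 3/55) = (3*9 + 102)*(3/55 + b) = (27 + 102)*(3/55 + b) = 129*(3/55 + b) = 387/55 + 129*b)
o + V(112) = 2327 + (387/55 + 129*112) = 2327 + (387/55 + 14448) = 2327 + 795027/55 = 923012/55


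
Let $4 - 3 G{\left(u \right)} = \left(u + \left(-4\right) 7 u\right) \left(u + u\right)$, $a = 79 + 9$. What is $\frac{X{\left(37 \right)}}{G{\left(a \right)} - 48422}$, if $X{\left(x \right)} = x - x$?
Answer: $0$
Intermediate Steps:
$X{\left(x \right)} = 0$
$a = 88$
$G{\left(u \right)} = \frac{4}{3} + 18 u^{2}$ ($G{\left(u \right)} = \frac{4}{3} - \frac{\left(u + \left(-4\right) 7 u\right) \left(u + u\right)}{3} = \frac{4}{3} - \frac{\left(u - 28 u\right) 2 u}{3} = \frac{4}{3} - \frac{- 27 u 2 u}{3} = \frac{4}{3} - \frac{\left(-54\right) u^{2}}{3} = \frac{4}{3} + 18 u^{2}$)
$\frac{X{\left(37 \right)}}{G{\left(a \right)} - 48422} = \frac{0}{\left(\frac{4}{3} + 18 \cdot 88^{2}\right) - 48422} = \frac{0}{\left(\frac{4}{3} + 18 \cdot 7744\right) - 48422} = \frac{0}{\left(\frac{4}{3} + 139392\right) - 48422} = \frac{0}{\frac{418180}{3} - 48422} = \frac{0}{\frac{272914}{3}} = 0 \cdot \frac{3}{272914} = 0$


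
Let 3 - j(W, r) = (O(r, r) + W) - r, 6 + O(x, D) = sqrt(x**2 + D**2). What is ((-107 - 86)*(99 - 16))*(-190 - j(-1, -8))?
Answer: 3075648 - 128152*sqrt(2) ≈ 2.8944e+6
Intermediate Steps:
O(x, D) = -6 + sqrt(D**2 + x**2) (O(x, D) = -6 + sqrt(x**2 + D**2) = -6 + sqrt(D**2 + x**2))
j(W, r) = 9 + r - W - sqrt(2)*sqrt(r**2) (j(W, r) = 3 - (((-6 + sqrt(r**2 + r**2)) + W) - r) = 3 - (((-6 + sqrt(2*r**2)) + W) - r) = 3 - (((-6 + sqrt(2)*sqrt(r**2)) + W) - r) = 3 - ((-6 + W + sqrt(2)*sqrt(r**2)) - r) = 3 - (-6 + W - r + sqrt(2)*sqrt(r**2)) = 3 + (6 + r - W - sqrt(2)*sqrt(r**2)) = 9 + r - W - sqrt(2)*sqrt(r**2))
((-107 - 86)*(99 - 16))*(-190 - j(-1, -8)) = ((-107 - 86)*(99 - 16))*(-190 - (9 - 8 - 1*(-1) - sqrt(2)*sqrt((-8)**2))) = (-193*83)*(-190 - (9 - 8 + 1 - sqrt(2)*sqrt(64))) = -16019*(-190 - (9 - 8 + 1 - 1*sqrt(2)*8)) = -16019*(-190 - (9 - 8 + 1 - 8*sqrt(2))) = -16019*(-190 - (2 - 8*sqrt(2))) = -16019*(-190 + (-2 + 8*sqrt(2))) = -16019*(-192 + 8*sqrt(2)) = 3075648 - 128152*sqrt(2)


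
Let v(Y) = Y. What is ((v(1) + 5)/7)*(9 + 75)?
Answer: 72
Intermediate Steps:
((v(1) + 5)/7)*(9 + 75) = ((1 + 5)/7)*(9 + 75) = ((1/7)*6)*84 = (6/7)*84 = 72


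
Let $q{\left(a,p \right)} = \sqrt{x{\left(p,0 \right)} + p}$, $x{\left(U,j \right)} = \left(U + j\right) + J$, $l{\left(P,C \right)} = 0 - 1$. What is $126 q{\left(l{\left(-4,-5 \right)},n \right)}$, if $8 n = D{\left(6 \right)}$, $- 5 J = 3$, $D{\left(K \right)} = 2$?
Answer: $\frac{63 i \sqrt{10}}{5} \approx 39.845 i$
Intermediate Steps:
$l{\left(P,C \right)} = -1$
$J = - \frac{3}{5}$ ($J = \left(- \frac{1}{5}\right) 3 = - \frac{3}{5} \approx -0.6$)
$n = \frac{1}{4}$ ($n = \frac{1}{8} \cdot 2 = \frac{1}{4} \approx 0.25$)
$x{\left(U,j \right)} = - \frac{3}{5} + U + j$ ($x{\left(U,j \right)} = \left(U + j\right) - \frac{3}{5} = - \frac{3}{5} + U + j$)
$q{\left(a,p \right)} = \sqrt{- \frac{3}{5} + 2 p}$ ($q{\left(a,p \right)} = \sqrt{\left(- \frac{3}{5} + p + 0\right) + p} = \sqrt{\left(- \frac{3}{5} + p\right) + p} = \sqrt{- \frac{3}{5} + 2 p}$)
$126 q{\left(l{\left(-4,-5 \right)},n \right)} = 126 \frac{\sqrt{-15 + 50 \cdot \frac{1}{4}}}{5} = 126 \frac{\sqrt{-15 + \frac{25}{2}}}{5} = 126 \frac{\sqrt{- \frac{5}{2}}}{5} = 126 \frac{\frac{1}{2} i \sqrt{10}}{5} = 126 \frac{i \sqrt{10}}{10} = \frac{63 i \sqrt{10}}{5}$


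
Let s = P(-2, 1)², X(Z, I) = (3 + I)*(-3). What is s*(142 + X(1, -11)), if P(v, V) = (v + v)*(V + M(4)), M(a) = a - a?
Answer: 2656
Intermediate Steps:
X(Z, I) = -9 - 3*I
M(a) = 0
P(v, V) = 2*V*v (P(v, V) = (v + v)*(V + 0) = (2*v)*V = 2*V*v)
s = 16 (s = (2*1*(-2))² = (-4)² = 16)
s*(142 + X(1, -11)) = 16*(142 + (-9 - 3*(-11))) = 16*(142 + (-9 + 33)) = 16*(142 + 24) = 16*166 = 2656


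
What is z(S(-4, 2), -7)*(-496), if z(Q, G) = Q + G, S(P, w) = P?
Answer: 5456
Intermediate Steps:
z(Q, G) = G + Q
z(S(-4, 2), -7)*(-496) = (-7 - 4)*(-496) = -11*(-496) = 5456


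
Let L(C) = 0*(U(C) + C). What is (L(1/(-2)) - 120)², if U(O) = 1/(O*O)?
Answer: 14400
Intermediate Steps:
U(O) = O⁻²
L(C) = 0 (L(C) = 0*(C⁻² + C) = 0*(C + C⁻²) = 0)
(L(1/(-2)) - 120)² = (0 - 120)² = (-120)² = 14400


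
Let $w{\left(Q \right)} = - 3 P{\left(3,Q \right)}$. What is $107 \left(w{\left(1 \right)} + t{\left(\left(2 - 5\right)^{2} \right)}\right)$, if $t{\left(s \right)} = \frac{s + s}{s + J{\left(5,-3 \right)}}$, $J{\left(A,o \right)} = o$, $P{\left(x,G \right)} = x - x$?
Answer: $321$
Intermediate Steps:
$P{\left(x,G \right)} = 0$
$t{\left(s \right)} = \frac{2 s}{-3 + s}$ ($t{\left(s \right)} = \frac{s + s}{s - 3} = \frac{2 s}{-3 + s}$)
$w{\left(Q \right)} = 0$ ($w{\left(Q \right)} = \left(-3\right) 0 = 0$)
$107 \left(w{\left(1 \right)} + t{\left(\left(2 - 5\right)^{2} \right)}\right) = 107 \left(0 + \frac{2 \left(2 - 5\right)^{2}}{-3 + \left(2 - 5\right)^{2}}\right) = 107 \left(0 + \frac{2 \left(-3\right)^{2}}{-3 + \left(-3\right)^{2}}\right) = 107 \left(0 + 2 \cdot 9 \frac{1}{-3 + 9}\right) = 107 \left(0 + 2 \cdot 9 \cdot \frac{1}{6}\right) = 107 \left(0 + 3\right) = 107 \cdot 3 = 321$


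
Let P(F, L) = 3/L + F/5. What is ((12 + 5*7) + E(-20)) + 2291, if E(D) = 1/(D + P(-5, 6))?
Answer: 95856/41 ≈ 2338.0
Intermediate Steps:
P(F, L) = 3/L + F/5 (P(F, L) = 3/L + F*(⅕) = 3/L + F/5)
E(D) = 1/(-½ + D) (E(D) = 1/(D + (3/6 + (⅕)*(-5))) = 1/(D + (3*(⅙) - 1)) = 1/(D + (½ - 1)) = 1/(D - ½) = 1/(-½ + D))
((12 + 5*7) + E(-20)) + 2291 = ((12 + 5*7) + 2/(-1 + 2*(-20))) + 2291 = ((12 + 35) + 2/(-1 - 40)) + 2291 = (47 + 2/(-41)) + 2291 = (47 + 2*(-1/41)) + 2291 = (47 - 2/41) + 2291 = 1925/41 + 2291 = 95856/41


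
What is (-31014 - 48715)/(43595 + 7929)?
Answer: -79729/51524 ≈ -1.5474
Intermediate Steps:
(-31014 - 48715)/(43595 + 7929) = -79729/51524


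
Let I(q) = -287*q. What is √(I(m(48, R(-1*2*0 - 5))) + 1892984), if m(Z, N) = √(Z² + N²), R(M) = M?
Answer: √(1892984 - 287*√2329) ≈ 1370.8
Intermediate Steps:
m(Z, N) = √(N² + Z²)
√(I(m(48, R(-1*2*0 - 5))) + 1892984) = √(-287*√((-1*2*0 - 5)² + 48²) + 1892984) = √(-287*√((-2*0 - 5)² + 2304) + 1892984) = √(-287*√((0 - 5)² + 2304) + 1892984) = √(-287*√((-5)² + 2304) + 1892984) = √(-287*√(25 + 2304) + 1892984) = √(-287*√2329 + 1892984) = √(1892984 - 287*√2329)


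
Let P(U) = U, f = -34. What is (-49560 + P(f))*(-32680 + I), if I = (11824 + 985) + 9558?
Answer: 511462922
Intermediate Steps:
I = 22367 (I = 12809 + 9558 = 22367)
(-49560 + P(f))*(-32680 + I) = (-49560 - 34)*(-32680 + 22367) = -49594*(-10313) = 511462922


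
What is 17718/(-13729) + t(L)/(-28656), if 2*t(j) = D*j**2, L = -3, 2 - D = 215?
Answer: -109903947/87426272 ≈ -1.2571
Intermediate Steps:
D = -213 (D = 2 - 1*215 = 2 - 215 = -213)
t(j) = -213*j**2/2 (t(j) = (-213*j**2)/2 = -213*j**2/2)
17718/(-13729) + t(L)/(-28656) = 17718/(-13729) - 213/2*(-3)**2/(-28656) = 17718*(-1/13729) - 213/2*9*(-1/28656) = -17718/13729 - 1917/2*(-1/28656) = -17718/13729 + 213/6368 = -109903947/87426272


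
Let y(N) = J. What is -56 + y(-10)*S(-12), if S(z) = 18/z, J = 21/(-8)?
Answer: -833/16 ≈ -52.063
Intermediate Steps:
J = -21/8 (J = 21*(-⅛) = -21/8 ≈ -2.6250)
y(N) = -21/8
-56 + y(-10)*S(-12) = -56 - 189/(4*(-12)) = -56 - 189*(-1)/(4*12) = -56 - 21/8*(-3/2) = -56 + 63/16 = -833/16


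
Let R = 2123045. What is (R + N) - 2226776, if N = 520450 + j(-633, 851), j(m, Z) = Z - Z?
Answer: 416719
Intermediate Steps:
j(m, Z) = 0
N = 520450 (N = 520450 + 0 = 520450)
(R + N) - 2226776 = (2123045 + 520450) - 2226776 = 2643495 - 2226776 = 416719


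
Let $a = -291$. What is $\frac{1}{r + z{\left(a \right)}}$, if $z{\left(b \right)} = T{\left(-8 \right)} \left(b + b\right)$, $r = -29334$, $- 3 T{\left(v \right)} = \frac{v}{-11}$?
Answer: $- \frac{11}{321122} \approx -3.4255 \cdot 10^{-5}$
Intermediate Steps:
$T{\left(v \right)} = \frac{v}{33}$ ($T{\left(v \right)} = - \frac{v \frac{1}{-11}}{3} = - \frac{v \left(- \frac{1}{11}\right)}{3} = - \frac{\left(- \frac{1}{11}\right) v}{3} = \frac{v}{33}$)
$z{\left(b \right)} = - \frac{16 b}{33}$ ($z{\left(b \right)} = \frac{1}{33} \left(-8\right) \left(b + b\right) = - \frac{8 \cdot 2 b}{33} = - \frac{16 b}{33}$)
$\frac{1}{r + z{\left(a \right)}} = \frac{1}{-29334 - - \frac{1552}{11}} = \frac{1}{-29334 + \frac{1552}{11}} = \frac{1}{- \frac{321122}{11}} = - \frac{11}{321122}$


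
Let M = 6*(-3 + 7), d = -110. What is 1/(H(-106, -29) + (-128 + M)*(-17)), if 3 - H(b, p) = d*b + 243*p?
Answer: -1/2842 ≈ -0.00035186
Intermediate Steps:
H(b, p) = 3 - 243*p + 110*b (H(b, p) = 3 - (-110*b + 243*p) = 3 + (-243*p + 110*b) = 3 - 243*p + 110*b)
M = 24 (M = 6*4 = 24)
1/(H(-106, -29) + (-128 + M)*(-17)) = 1/((3 - 243*(-29) + 110*(-106)) + (-128 + 24)*(-17)) = 1/((3 + 7047 - 11660) - 104*(-17)) = 1/(-4610 + 1768) = 1/(-2842) = -1/2842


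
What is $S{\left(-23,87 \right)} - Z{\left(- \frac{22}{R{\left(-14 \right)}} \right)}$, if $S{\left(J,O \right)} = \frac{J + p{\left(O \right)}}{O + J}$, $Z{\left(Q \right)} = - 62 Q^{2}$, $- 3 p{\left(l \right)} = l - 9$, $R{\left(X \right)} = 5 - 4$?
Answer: $\frac{1920463}{64} \approx 30007.0$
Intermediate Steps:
$R{\left(X \right)} = 1$
$p{\left(l \right)} = 3 - \frac{l}{3}$ ($p{\left(l \right)} = - \frac{l - 9}{3} = - \frac{-9 + l}{3} = 3 - \frac{l}{3}$)
$S{\left(J,O \right)} = \frac{3 + J - \frac{O}{3}}{J + O}$ ($S{\left(J,O \right)} = \frac{J - \left(-3 + \frac{O}{3}\right)}{O + J} = \frac{3 + J - \frac{O}{3}}{J + O}$)
$S{\left(-23,87 \right)} - Z{\left(- \frac{22}{R{\left(-14 \right)}} \right)} = \frac{3 - 23 - 29}{-23 + 87} - - 62 \left(- \frac{22}{1}\right)^{2} = \frac{3 - 23 - 29}{64} - - 62 \left(\left(-22\right) 1\right)^{2} = \frac{1}{64} \left(-49\right) - - 62 \left(-22\right)^{2} = - \frac{49}{64} - \left(-62\right) 484 = - \frac{49}{64} - -30008 = - \frac{49}{64} + 30008 = \frac{1920463}{64}$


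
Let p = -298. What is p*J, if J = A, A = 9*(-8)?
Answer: 21456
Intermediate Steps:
A = -72
J = -72
p*J = -298*(-72) = 21456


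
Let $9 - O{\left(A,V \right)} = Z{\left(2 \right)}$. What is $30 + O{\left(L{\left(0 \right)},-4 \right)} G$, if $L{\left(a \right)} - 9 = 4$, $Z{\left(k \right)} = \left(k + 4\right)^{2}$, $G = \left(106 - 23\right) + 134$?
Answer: $-5829$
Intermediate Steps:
$G = 217$ ($G = 83 + 134 = 217$)
$Z{\left(k \right)} = \left(4 + k\right)^{2}$
$L{\left(a \right)} = 13$ ($L{\left(a \right)} = 9 + 4 = 13$)
$O{\left(A,V \right)} = -27$ ($O{\left(A,V \right)} = 9 - \left(4 + 2\right)^{2} = 9 - 6^{2} = 9 - 36 = -27$)
$30 + O{\left(L{\left(0 \right)},-4 \right)} G = 30 - 5859 = -5829$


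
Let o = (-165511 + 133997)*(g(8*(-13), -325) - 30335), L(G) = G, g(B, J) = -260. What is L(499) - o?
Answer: -964170331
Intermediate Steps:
o = 964170830 (o = (-165511 + 133997)*(-260 - 30335) = -31514*(-30595) = 964170830)
L(499) - o = 499 - 1*964170830 = 499 - 964170830 = -964170331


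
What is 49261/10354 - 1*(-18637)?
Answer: 193016759/10354 ≈ 18642.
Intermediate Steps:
49261/10354 - 1*(-18637) = 49261*(1/10354) + 18637 = 49261/10354 + 18637 = 193016759/10354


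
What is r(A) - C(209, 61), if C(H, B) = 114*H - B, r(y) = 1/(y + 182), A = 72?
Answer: -6036309/254 ≈ -23765.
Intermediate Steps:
r(y) = 1/(182 + y)
C(H, B) = -B + 114*H
r(A) - C(209, 61) = 1/(182 + 72) - (-1*61 + 114*209) = 1/254 - (-61 + 23826) = 1/254 - 1*23765 = 1/254 - 23765 = -6036309/254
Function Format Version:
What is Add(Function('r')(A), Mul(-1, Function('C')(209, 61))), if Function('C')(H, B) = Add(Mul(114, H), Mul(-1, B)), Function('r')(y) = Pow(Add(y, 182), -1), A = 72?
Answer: Rational(-6036309, 254) ≈ -23765.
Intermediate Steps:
Function('r')(y) = Pow(Add(182, y), -1)
Function('C')(H, B) = Add(Mul(-1, B), Mul(114, H))
Add(Function('r')(A), Mul(-1, Function('C')(209, 61))) = Add(Pow(Add(182, 72), -1), Mul(-1, Add(Mul(-1, 61), Mul(114, 209)))) = Add(Pow(254, -1), Mul(-1, Add(-61, 23826))) = Add(Rational(1, 254), Mul(-1, 23765)) = Add(Rational(1, 254), -23765) = Rational(-6036309, 254)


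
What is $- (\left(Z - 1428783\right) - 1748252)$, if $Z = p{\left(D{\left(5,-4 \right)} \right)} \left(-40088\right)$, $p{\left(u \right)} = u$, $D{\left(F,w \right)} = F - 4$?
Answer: $3217123$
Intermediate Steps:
$D{\left(F,w \right)} = -4 + F$
$Z = -40088$ ($Z = \left(-4 + 5\right) \left(-40088\right) = 1 \left(-40088\right) = -40088$)
$- (\left(Z - 1428783\right) - 1748252) = - (\left(-40088 - 1428783\right) - 1748252) = - (-1468871 - 1748252) = \left(-1\right) \left(-3217123\right) = 3217123$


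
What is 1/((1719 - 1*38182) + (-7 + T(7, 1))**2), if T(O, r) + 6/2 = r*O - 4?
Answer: -1/36414 ≈ -2.7462e-5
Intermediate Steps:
T(O, r) = -7 + O*r (T(O, r) = -3 + (r*O - 4) = -3 + (O*r - 4) = -3 + (-4 + O*r) = -7 + O*r)
1/((1719 - 1*38182) + (-7 + T(7, 1))**2) = 1/((1719 - 1*38182) + (-7 + (-7 + 7*1))**2) = 1/((1719 - 38182) + (-7 + (-7 + 7))**2) = 1/(-36463 + (-7 + 0)**2) = 1/(-36463 + (-7)**2) = 1/(-36463 + 49) = 1/(-36414) = -1/36414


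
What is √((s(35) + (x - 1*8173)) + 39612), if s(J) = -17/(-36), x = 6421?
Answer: √1362977/6 ≈ 194.58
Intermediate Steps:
s(J) = 17/36 (s(J) = -17*(-1/36) = 17/36)
√((s(35) + (x - 1*8173)) + 39612) = √((17/36 + (6421 - 1*8173)) + 39612) = √((17/36 + (6421 - 8173)) + 39612) = √((17/36 - 1752) + 39612) = √(-63055/36 + 39612) = √(1362977/36) = √1362977/6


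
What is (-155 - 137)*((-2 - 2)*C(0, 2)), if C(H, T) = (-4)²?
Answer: 18688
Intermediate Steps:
C(H, T) = 16
(-155 - 137)*((-2 - 2)*C(0, 2)) = (-155 - 137)*((-2 - 2)*16) = -(-1168)*16 = -292*(-64) = 18688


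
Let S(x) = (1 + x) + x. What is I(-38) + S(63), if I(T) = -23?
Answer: 104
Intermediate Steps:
S(x) = 1 + 2*x
I(-38) + S(63) = -23 + (1 + 2*63) = -23 + (1 + 126) = -23 + 127 = 104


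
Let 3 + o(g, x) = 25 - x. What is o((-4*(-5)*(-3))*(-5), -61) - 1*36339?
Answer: -36256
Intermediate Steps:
o(g, x) = 22 - x (o(g, x) = -3 + (25 - x) = 22 - x)
o((-4*(-5)*(-3))*(-5), -61) - 1*36339 = (22 - 1*(-61)) - 1*36339 = (22 + 61) - 36339 = 83 - 36339 = -36256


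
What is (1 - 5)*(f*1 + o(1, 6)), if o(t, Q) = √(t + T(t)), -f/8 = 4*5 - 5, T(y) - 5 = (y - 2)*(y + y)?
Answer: 472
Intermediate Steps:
T(y) = 5 + 2*y*(-2 + y) (T(y) = 5 + (y - 2)*(y + y) = 5 + (-2 + y)*(2*y) = 5 + 2*y*(-2 + y))
f = -120 (f = -8*(4*5 - 5) = -8*(20 - 5) = -8*15 = -120)
o(t, Q) = √(5 - 3*t + 2*t²) (o(t, Q) = √(t + (5 - 4*t + 2*t²)) = √(5 - 3*t + 2*t²))
(1 - 5)*(f*1 + o(1, 6)) = (1 - 5)*(-120*1 + √(5 - 3*1 + 2*1²)) = -4*(-120 + √(5 - 3 + 2*1)) = -4*(-120 + √(5 - 3 + 2)) = -4*(-120 + √4) = -4*(-120 + 2) = -4*(-118) = 472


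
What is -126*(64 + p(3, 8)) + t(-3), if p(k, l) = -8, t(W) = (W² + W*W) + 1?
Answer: -7037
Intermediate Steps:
t(W) = 1 + 2*W² (t(W) = (W² + W²) + 1 = 2*W² + 1 = 1 + 2*W²)
-126*(64 + p(3, 8)) + t(-3) = -126*(64 - 8) + (1 + 2*(-3)²) = -126*56 + (1 + 2*9) = -7056 + (1 + 18) = -7056 + 19 = -7037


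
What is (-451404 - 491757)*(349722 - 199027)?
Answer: -142129646895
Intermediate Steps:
(-451404 - 491757)*(349722 - 199027) = -943161*150695 = -142129646895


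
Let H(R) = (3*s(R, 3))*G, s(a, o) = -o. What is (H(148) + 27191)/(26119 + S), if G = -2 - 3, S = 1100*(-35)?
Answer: -27236/12381 ≈ -2.1998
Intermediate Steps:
S = -38500
G = -5
H(R) = 45 (H(R) = (3*(-1*3))*(-5) = (3*(-3))*(-5) = -9*(-5) = 45)
(H(148) + 27191)/(26119 + S) = (45 + 27191)/(26119 - 38500) = 27236/(-12381) = 27236*(-1/12381) = -27236/12381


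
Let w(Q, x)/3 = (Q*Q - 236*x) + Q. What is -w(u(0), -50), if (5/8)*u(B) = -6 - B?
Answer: -891192/25 ≈ -35648.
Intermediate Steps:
u(B) = -48/5 - 8*B/5 (u(B) = 8*(-6 - B)/5 = -48/5 - 8*B/5)
w(Q, x) = -708*x + 3*Q + 3*Q² (w(Q, x) = 3*((Q*Q - 236*x) + Q) = 3*((Q² - 236*x) + Q) = 3*(Q + Q² - 236*x) = -708*x + 3*Q + 3*Q²)
-w(u(0), -50) = -(-708*(-50) + 3*(-48/5 - 8/5*0) + 3*(-48/5 - 8/5*0)²) = -(35400 + 3*(-48/5 + 0) + 3*(-48/5 + 0)²) = -(35400 + 3*(-48/5) + 3*(-48/5)²) = -(35400 - 144/5 + 3*(2304/25)) = -(35400 - 144/5 + 6912/25) = -1*891192/25 = -891192/25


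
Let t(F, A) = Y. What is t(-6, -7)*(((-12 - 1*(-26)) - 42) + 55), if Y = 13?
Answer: 351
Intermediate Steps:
t(F, A) = 13
t(-6, -7)*(((-12 - 1*(-26)) - 42) + 55) = 13*(((-12 - 1*(-26)) - 42) + 55) = 13*(((-12 + 26) - 42) + 55) = 13*((14 - 42) + 55) = 13*(-28 + 55) = 13*27 = 351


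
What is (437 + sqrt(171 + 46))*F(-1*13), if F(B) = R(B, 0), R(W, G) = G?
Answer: 0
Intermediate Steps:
F(B) = 0
(437 + sqrt(171 + 46))*F(-1*13) = (437 + sqrt(171 + 46))*0 = (437 + sqrt(217))*0 = 0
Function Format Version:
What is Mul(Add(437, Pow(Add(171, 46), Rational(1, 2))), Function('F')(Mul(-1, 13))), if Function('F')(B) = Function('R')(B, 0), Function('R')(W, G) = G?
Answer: 0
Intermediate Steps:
Function('F')(B) = 0
Mul(Add(437, Pow(Add(171, 46), Rational(1, 2))), Function('F')(Mul(-1, 13))) = Mul(Add(437, Pow(Add(171, 46), Rational(1, 2))), 0) = Mul(Add(437, Pow(217, Rational(1, 2))), 0) = 0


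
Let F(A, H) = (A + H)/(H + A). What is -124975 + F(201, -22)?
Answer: -124974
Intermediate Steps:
F(A, H) = 1 (F(A, H) = (A + H)/(A + H) = 1)
-124975 + F(201, -22) = -124975 + 1 = -124974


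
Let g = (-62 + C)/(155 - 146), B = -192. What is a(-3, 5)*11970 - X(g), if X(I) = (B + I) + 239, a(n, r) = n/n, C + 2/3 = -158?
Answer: 322583/27 ≈ 11948.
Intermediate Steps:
C = -476/3 (C = -2/3 - 158 = -476/3 ≈ -158.67)
a(n, r) = 1
g = -662/27 (g = (-62 - 476/3)/(155 - 146) = -662/3/9 = -662/3*1/9 = -662/27 ≈ -24.519)
X(I) = 47 + I (X(I) = (-192 + I) + 239 = 47 + I)
a(-3, 5)*11970 - X(g) = 1*11970 - (47 - 662/27) = 11970 - 1*607/27 = 11970 - 607/27 = 322583/27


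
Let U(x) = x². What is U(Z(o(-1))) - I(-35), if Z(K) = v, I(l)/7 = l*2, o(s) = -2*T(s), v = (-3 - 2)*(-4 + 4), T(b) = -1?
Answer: 490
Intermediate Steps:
v = 0 (v = -5*0 = 0)
o(s) = 2 (o(s) = -2*(-1) = 2)
I(l) = 14*l (I(l) = 7*(l*2) = 7*(2*l) = 14*l)
Z(K) = 0
U(Z(o(-1))) - I(-35) = 0² - 14*(-35) = 0 - 1*(-490) = 0 + 490 = 490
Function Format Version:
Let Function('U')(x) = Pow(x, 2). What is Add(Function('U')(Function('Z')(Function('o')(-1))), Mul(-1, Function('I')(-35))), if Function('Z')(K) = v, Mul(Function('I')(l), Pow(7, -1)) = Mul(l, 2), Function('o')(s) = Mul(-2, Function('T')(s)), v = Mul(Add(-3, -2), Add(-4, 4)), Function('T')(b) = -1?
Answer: 490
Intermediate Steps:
v = 0 (v = Mul(-5, 0) = 0)
Function('o')(s) = 2 (Function('o')(s) = Mul(-2, -1) = 2)
Function('I')(l) = Mul(14, l) (Function('I')(l) = Mul(7, Mul(l, 2)) = Mul(7, Mul(2, l)) = Mul(14, l))
Function('Z')(K) = 0
Add(Function('U')(Function('Z')(Function('o')(-1))), Mul(-1, Function('I')(-35))) = Add(Pow(0, 2), Mul(-1, Mul(14, -35))) = Add(0, Mul(-1, -490)) = Add(0, 490) = 490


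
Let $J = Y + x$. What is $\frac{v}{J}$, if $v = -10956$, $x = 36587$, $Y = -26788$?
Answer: $- \frac{10956}{9799} \approx -1.1181$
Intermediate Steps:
$J = 9799$ ($J = -26788 + 36587 = 9799$)
$\frac{v}{J} = - \frac{10956}{9799}$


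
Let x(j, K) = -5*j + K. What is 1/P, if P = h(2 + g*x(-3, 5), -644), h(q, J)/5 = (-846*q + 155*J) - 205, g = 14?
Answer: -1/1692985 ≈ -5.9067e-7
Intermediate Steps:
x(j, K) = K - 5*j
h(q, J) = -1025 - 4230*q + 775*J (h(q, J) = 5*((-846*q + 155*J) - 205) = 5*(-205 - 846*q + 155*J) = -1025 - 4230*q + 775*J)
P = -1692985 (P = -1025 - 4230*(2 + 14*(5 - 5*(-3))) + 775*(-644) = -1025 - 4230*(2 + 14*(5 + 15)) - 499100 = -1025 - 4230*(2 + 14*20) - 499100 = -1025 - 4230*(2 + 280) - 499100 = -1025 - 4230*282 - 499100 = -1025 - 1192860 - 499100 = -1692985)
1/P = 1/(-1692985) = -1/1692985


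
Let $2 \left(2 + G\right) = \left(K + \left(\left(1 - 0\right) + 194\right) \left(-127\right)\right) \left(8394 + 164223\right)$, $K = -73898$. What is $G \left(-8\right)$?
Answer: $68123644300$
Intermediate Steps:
$G = - \frac{17030911075}{2}$ ($G = -2 + \frac{\left(-73898 + \left(\left(1 - 0\right) + 194\right) \left(-127\right)\right) \left(8394 + 164223\right)}{2} = -2 + \frac{\left(-73898 + \left(\left(1 + 0\right) + 194\right) \left(-127\right)\right) 172617}{2} = -2 + \frac{\left(-73898 + \left(1 + 194\right) \left(-127\right)\right) 172617}{2} = -2 + \frac{\left(-73898 + 195 \left(-127\right)\right) 172617}{2} = -2 + \frac{\left(-73898 - 24765\right) 172617}{2} = -2 + \frac{\left(-98663\right) 172617}{2} = -2 + \frac{1}{2} \left(-17030911071\right) = -2 - \frac{17030911071}{2} = - \frac{17030911075}{2} \approx -8.5155 \cdot 10^{9}$)
$G \left(-8\right) = \left(- \frac{17030911075}{2}\right) \left(-8\right) = 68123644300$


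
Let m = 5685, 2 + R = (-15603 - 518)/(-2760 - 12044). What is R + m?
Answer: 84147253/14804 ≈ 5684.1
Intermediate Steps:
R = -13487/14804 (R = -2 + (-15603 - 518)/(-2760 - 12044) = -2 - 16121/(-14804) = -2 - 16121*(-1/14804) = -2 + 16121/14804 = -13487/14804 ≈ -0.91104)
R + m = -13487/14804 + 5685 = 84147253/14804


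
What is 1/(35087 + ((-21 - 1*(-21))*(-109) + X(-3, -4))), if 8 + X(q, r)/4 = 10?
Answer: 1/35095 ≈ 2.8494e-5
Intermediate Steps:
X(q, r) = 8 (X(q, r) = -32 + 4*10 = -32 + 40 = 8)
1/(35087 + ((-21 - 1*(-21))*(-109) + X(-3, -4))) = 1/(35087 + ((-21 - 1*(-21))*(-109) + 8)) = 1/(35087 + ((-21 + 21)*(-109) + 8)) = 1/(35087 + (0*(-109) + 8)) = 1/(35087 + (0 + 8)) = 1/(35087 + 8) = 1/35095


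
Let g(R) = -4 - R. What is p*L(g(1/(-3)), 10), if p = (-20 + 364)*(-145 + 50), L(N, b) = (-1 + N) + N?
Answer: 817000/3 ≈ 2.7233e+5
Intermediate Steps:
L(N, b) = -1 + 2*N
p = -32680 (p = 344*(-95) = -32680)
p*L(g(1/(-3)), 10) = -32680*(-1 + 2*(-4 - 1/(-3))) = -32680*(-1 + 2*(-4 - 1*(-⅓))) = -32680*(-1 + 2*(-4 + ⅓)) = -32680*(-1 + 2*(-11/3)) = -32680*(-1 - 22/3) = -32680*(-25/3) = 817000/3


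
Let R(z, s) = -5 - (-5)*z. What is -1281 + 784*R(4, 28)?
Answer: 10479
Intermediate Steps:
R(z, s) = -5 + 5*z
-1281 + 784*R(4, 28) = -1281 + 784*(-5 + 5*4) = -1281 + 784*(-5 + 20) = -1281 + 784*15 = -1281 + 11760 = 10479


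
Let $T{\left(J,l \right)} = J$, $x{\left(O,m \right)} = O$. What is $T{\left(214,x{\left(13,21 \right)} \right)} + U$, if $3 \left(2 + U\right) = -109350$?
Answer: $-36238$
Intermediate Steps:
$U = -36452$ ($U = -2 + \frac{1}{3} \left(-109350\right) = -2 - 36450 = -36452$)
$T{\left(214,x{\left(13,21 \right)} \right)} + U = 214 - 36452 = -36238$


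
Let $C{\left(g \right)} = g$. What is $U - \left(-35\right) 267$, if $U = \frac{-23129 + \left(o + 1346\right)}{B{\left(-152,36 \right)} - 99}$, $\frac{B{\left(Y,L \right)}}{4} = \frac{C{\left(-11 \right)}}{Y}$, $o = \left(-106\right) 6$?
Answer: $\frac{35905017}{3751} \approx 9572.1$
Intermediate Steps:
$o = -636$
$B{\left(Y,L \right)} = - \frac{44}{Y}$ ($B{\left(Y,L \right)} = 4 \left(- \frac{11}{Y}\right) = - \frac{44}{Y}$)
$U = \frac{851922}{3751}$ ($U = \frac{-23129 + \left(-636 + 1346\right)}{- \frac{44}{-152} - 99} = \frac{-23129 + 710}{\left(-44\right) \left(- \frac{1}{152}\right) - 99} = - \frac{22419}{\frac{11}{38} - 99} = - \frac{22419}{- \frac{3751}{38}} = \left(-22419\right) \left(- \frac{38}{3751}\right) = \frac{851922}{3751} \approx 227.12$)
$U - \left(-35\right) 267 = \frac{851922}{3751} - \left(-35\right) 267 = \frac{851922}{3751} - -9345 = \frac{851922}{3751} + 9345 = \frac{35905017}{3751}$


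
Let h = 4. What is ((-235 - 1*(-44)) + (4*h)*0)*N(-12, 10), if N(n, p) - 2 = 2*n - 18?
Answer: 7640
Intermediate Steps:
N(n, p) = -16 + 2*n (N(n, p) = 2 + (2*n - 18) = 2 + (-18 + 2*n) = -16 + 2*n)
((-235 - 1*(-44)) + (4*h)*0)*N(-12, 10) = ((-235 - 1*(-44)) + (4*4)*0)*(-16 + 2*(-12)) = ((-235 + 44) + 16*0)*(-16 - 24) = (-191 + 0)*(-40) = -191*(-40) = 7640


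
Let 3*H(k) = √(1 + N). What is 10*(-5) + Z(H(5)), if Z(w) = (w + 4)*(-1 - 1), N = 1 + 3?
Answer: -58 - 2*√5/3 ≈ -59.491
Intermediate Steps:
N = 4
H(k) = √5/3 (H(k) = √(1 + 4)/3 = √5/3)
Z(w) = -8 - 2*w (Z(w) = (4 + w)*(-2) = -8 - 2*w)
10*(-5) + Z(H(5)) = 10*(-5) + (-8 - 2*√5/3) = -50 + (-8 - 2*√5/3) = -58 - 2*√5/3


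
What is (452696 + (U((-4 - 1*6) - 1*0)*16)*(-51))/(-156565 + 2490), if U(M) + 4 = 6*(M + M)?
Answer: -110776/30815 ≈ -3.5949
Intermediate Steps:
U(M) = -4 + 12*M (U(M) = -4 + 6*(M + M) = -4 + 6*(2*M) = -4 + 12*M)
(452696 + (U((-4 - 1*6) - 1*0)*16)*(-51))/(-156565 + 2490) = (452696 + ((-4 + 12*((-4 - 1*6) - 1*0))*16)*(-51))/(-156565 + 2490) = (452696 + ((-4 + 12*((-4 - 6) + 0))*16)*(-51))/(-154075) = (452696 + ((-4 + 12*(-10 + 0))*16)*(-51))*(-1/154075) = (452696 + ((-4 + 12*(-10))*16)*(-51))*(-1/154075) = (452696 + ((-4 - 120)*16)*(-51))*(-1/154075) = (452696 - 124*16*(-51))*(-1/154075) = (452696 - 1984*(-51))*(-1/154075) = (452696 + 101184)*(-1/154075) = 553880*(-1/154075) = -110776/30815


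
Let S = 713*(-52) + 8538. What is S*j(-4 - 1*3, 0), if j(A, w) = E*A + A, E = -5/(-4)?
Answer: 898947/2 ≈ 4.4947e+5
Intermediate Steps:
E = 5/4 (E = -5*(-¼) = 5/4 ≈ 1.2500)
j(A, w) = 9*A/4 (j(A, w) = 5*A/4 + A = 9*A/4)
S = -28538 (S = -37076 + 8538 = -28538)
S*j(-4 - 1*3, 0) = -128421*(-4 - 1*3)/2 = -128421*(-4 - 3)/2 = -128421*(-7)/2 = -28538*(-63/4) = 898947/2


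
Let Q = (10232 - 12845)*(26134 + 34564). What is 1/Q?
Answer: -1/158603874 ≈ -6.3050e-9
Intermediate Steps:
Q = -158603874 (Q = -2613*60698 = -158603874)
1/Q = 1/(-158603874) = -1/158603874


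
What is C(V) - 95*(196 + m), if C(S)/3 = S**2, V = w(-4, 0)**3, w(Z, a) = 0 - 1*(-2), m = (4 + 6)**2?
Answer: -27928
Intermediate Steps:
m = 100 (m = 10**2 = 100)
w(Z, a) = 2 (w(Z, a) = 0 + 2 = 2)
V = 8 (V = 2**3 = 8)
C(S) = 3*S**2
C(V) - 95*(196 + m) = 3*8**2 - 95*(196 + 100) = 3*64 - 95*296 = 192 - 28120 = -27928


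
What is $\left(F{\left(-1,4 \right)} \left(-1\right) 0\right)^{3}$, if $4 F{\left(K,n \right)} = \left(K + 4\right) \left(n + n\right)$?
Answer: $0$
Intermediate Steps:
$F{\left(K,n \right)} = \frac{n \left(4 + K\right)}{2}$ ($F{\left(K,n \right)} = \frac{\left(K + 4\right) \left(n + n\right)}{4} = \frac{\left(4 + K\right) 2 n}{4} = \frac{2 n \left(4 + K\right)}{4} = \frac{n \left(4 + K\right)}{2}$)
$\left(F{\left(-1,4 \right)} \left(-1\right) 0\right)^{3} = \left(\frac{1}{2} \cdot 4 \left(4 - 1\right) \left(-1\right) 0\right)^{3} = \left(\frac{1}{2} \cdot 4 \cdot 3 \left(-1\right) 0\right)^{3} = \left(6 \left(-1\right) 0\right)^{3} = \left(\left(-6\right) 0\right)^{3} = 0^{3} = 0$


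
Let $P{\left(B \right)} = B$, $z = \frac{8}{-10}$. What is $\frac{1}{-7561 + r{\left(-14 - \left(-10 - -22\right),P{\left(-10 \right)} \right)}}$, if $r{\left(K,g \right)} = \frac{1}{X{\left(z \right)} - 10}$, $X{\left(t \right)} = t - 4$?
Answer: $- \frac{74}{559519} \approx -0.00013226$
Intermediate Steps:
$z = - \frac{4}{5}$ ($z = 8 \left(- \frac{1}{10}\right) = - \frac{4}{5} \approx -0.8$)
$X{\left(t \right)} = -4 + t$ ($X{\left(t \right)} = t - 4 = -4 + t$)
$r{\left(K,g \right)} = - \frac{5}{74}$ ($r{\left(K,g \right)} = \frac{1}{\left(-4 - \frac{4}{5}\right) - 10} = \frac{1}{- \frac{24}{5} + \left(-10 + 0\right)} = \frac{1}{- \frac{24}{5} - 10} = \frac{1}{- \frac{74}{5}} = - \frac{5}{74}$)
$\frac{1}{-7561 + r{\left(-14 - \left(-10 - -22\right),P{\left(-10 \right)} \right)}} = \frac{1}{-7561 - \frac{5}{74}} = \frac{1}{- \frac{559519}{74}} = - \frac{74}{559519}$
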